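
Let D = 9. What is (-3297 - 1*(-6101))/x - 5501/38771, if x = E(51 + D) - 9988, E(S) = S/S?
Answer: -163652371/387205977 ≈ -0.42265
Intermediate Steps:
E(S) = 1
x = -9987 (x = 1 - 9988 = -9987)
(-3297 - 1*(-6101))/x - 5501/38771 = (-3297 - 1*(-6101))/(-9987) - 5501/38771 = (-3297 + 6101)*(-1/9987) - 5501*1/38771 = 2804*(-1/9987) - 5501/38771 = -2804/9987 - 5501/38771 = -163652371/387205977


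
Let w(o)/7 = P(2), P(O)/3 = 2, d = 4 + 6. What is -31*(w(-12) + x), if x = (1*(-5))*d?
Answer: 248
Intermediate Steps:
d = 10
P(O) = 6 (P(O) = 3*2 = 6)
x = -50 (x = (1*(-5))*10 = -5*10 = -50)
w(o) = 42 (w(o) = 7*6 = 42)
-31*(w(-12) + x) = -31*(42 - 50) = -31*(-8) = 248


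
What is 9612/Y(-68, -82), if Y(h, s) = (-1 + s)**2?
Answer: 9612/6889 ≈ 1.3953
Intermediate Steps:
9612/Y(-68, -82) = 9612/((-1 - 82)**2) = 9612/((-83)**2) = 9612/6889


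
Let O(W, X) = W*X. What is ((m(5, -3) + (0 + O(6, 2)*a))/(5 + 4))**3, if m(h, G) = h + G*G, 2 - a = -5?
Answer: 941192/729 ≈ 1291.1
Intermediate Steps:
a = 7 (a = 2 - 1*(-5) = 2 + 5 = 7)
m(h, G) = h + G**2
((m(5, -3) + (0 + O(6, 2)*a))/(5 + 4))**3 = (((5 + (-3)**2) + (0 + (6*2)*7))/(5 + 4))**3 = (((5 + 9) + (0 + 12*7))/9)**3 = ((14 + (0 + 84))*(1/9))**3 = ((14 + 84)*(1/9))**3 = (98*(1/9))**3 = (98/9)**3 = 941192/729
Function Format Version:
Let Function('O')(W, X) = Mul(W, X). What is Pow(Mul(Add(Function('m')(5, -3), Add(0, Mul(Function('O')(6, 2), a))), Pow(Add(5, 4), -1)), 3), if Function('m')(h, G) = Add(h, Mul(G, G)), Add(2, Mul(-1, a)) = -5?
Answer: Rational(941192, 729) ≈ 1291.1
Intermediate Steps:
a = 7 (a = Add(2, Mul(-1, -5)) = Add(2, 5) = 7)
Function('m')(h, G) = Add(h, Pow(G, 2))
Pow(Mul(Add(Function('m')(5, -3), Add(0, Mul(Function('O')(6, 2), a))), Pow(Add(5, 4), -1)), 3) = Pow(Mul(Add(Add(5, Pow(-3, 2)), Add(0, Mul(Mul(6, 2), 7))), Pow(Add(5, 4), -1)), 3) = Pow(Mul(Add(Add(5, 9), Add(0, Mul(12, 7))), Pow(9, -1)), 3) = Pow(Mul(Add(14, Add(0, 84)), Rational(1, 9)), 3) = Pow(Mul(Add(14, 84), Rational(1, 9)), 3) = Pow(Mul(98, Rational(1, 9)), 3) = Pow(Rational(98, 9), 3) = Rational(941192, 729)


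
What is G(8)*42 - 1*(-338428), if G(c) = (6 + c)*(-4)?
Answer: 336076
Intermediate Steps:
G(c) = -24 - 4*c
G(8)*42 - 1*(-338428) = (-24 - 4*8)*42 - 1*(-338428) = (-24 - 32)*42 + 338428 = -56*42 + 338428 = -2352 + 338428 = 336076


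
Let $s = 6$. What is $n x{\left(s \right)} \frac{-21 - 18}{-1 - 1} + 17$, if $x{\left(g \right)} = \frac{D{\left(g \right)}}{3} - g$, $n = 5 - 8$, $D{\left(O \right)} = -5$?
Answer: $\frac{931}{2} \approx 465.5$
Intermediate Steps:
$n = -3$ ($n = 5 - 8 = -3$)
$x{\left(g \right)} = - \frac{5}{3} - g$
$n x{\left(s \right)} \frac{-21 - 18}{-1 - 1} + 17 = - 3 \left(- \frac{5}{3} - 6\right) \frac{-21 - 18}{-1 - 1} + 17 = - 3 \left(- \frac{5}{3} - 6\right) \left(- \frac{39}{-2}\right) + 17 = \left(-3\right) \left(- \frac{23}{3}\right) \left(\left(-39\right) \left(- \frac{1}{2}\right)\right) + 17 = 23 \cdot \frac{39}{2} + 17 = \frac{897}{2} + 17 = \frac{931}{2}$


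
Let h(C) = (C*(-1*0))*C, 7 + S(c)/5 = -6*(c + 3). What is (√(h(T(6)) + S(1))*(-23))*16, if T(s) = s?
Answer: -368*I*√155 ≈ -4581.6*I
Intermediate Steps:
S(c) = -125 - 30*c (S(c) = -35 + 5*(-6*(c + 3)) = -35 + 5*(-6*(3 + c)) = -35 + 5*(-18 - 6*c) = -35 + (-90 - 30*c) = -125 - 30*c)
h(C) = 0 (h(C) = (C*0)*C = 0*C = 0)
(√(h(T(6)) + S(1))*(-23))*16 = (√(0 + (-125 - 30*1))*(-23))*16 = (√(0 + (-125 - 30))*(-23))*16 = (√(0 - 155)*(-23))*16 = (√(-155)*(-23))*16 = ((I*√155)*(-23))*16 = -23*I*√155*16 = -368*I*√155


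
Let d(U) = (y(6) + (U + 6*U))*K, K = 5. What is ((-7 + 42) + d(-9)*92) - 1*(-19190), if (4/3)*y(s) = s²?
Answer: 2665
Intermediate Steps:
y(s) = 3*s²/4
d(U) = 135 + 35*U (d(U) = ((¾)*6² + (U + 6*U))*5 = ((¾)*36 + 7*U)*5 = (27 + 7*U)*5 = 135 + 35*U)
((-7 + 42) + d(-9)*92) - 1*(-19190) = ((-7 + 42) + (135 + 35*(-9))*92) - 1*(-19190) = (35 + (135 - 315)*92) + 19190 = (35 - 180*92) + 19190 = (35 - 16560) + 19190 = -16525 + 19190 = 2665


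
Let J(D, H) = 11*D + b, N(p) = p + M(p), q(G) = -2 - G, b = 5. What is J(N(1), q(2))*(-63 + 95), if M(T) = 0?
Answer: 512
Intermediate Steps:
N(p) = p (N(p) = p + 0 = p)
J(D, H) = 5 + 11*D (J(D, H) = 11*D + 5 = 5 + 11*D)
J(N(1), q(2))*(-63 + 95) = (5 + 11*1)*(-63 + 95) = (5 + 11)*32 = 16*32 = 512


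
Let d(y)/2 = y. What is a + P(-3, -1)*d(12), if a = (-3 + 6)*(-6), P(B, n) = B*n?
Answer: 54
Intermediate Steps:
d(y) = 2*y
a = -18 (a = 3*(-6) = -18)
a + P(-3, -1)*d(12) = -18 + (-3*(-1))*(2*12) = -18 + 3*24 = -18 + 72 = 54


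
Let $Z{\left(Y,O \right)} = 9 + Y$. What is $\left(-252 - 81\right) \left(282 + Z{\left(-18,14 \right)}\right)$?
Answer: $-90909$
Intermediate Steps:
$\left(-252 - 81\right) \left(282 + Z{\left(-18,14 \right)}\right) = \left(-252 - 81\right) \left(282 + \left(9 - 18\right)\right) = - 333 \left(282 - 9\right) = \left(-333\right) 273 = -90909$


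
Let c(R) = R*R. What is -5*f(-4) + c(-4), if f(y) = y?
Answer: 36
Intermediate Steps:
c(R) = R**2
-5*f(-4) + c(-4) = -5*(-4) + (-4)**2 = 20 + 16 = 36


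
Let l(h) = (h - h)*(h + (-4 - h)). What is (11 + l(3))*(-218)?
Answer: -2398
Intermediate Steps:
l(h) = 0 (l(h) = 0*(-4) = 0)
(11 + l(3))*(-218) = (11 + 0)*(-218) = 11*(-218) = -2398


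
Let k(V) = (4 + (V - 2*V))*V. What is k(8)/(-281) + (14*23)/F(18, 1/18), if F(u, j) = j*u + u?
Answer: 91090/5339 ≈ 17.061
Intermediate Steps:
k(V) = V*(4 - V) (k(V) = (4 - V)*V = V*(4 - V))
F(u, j) = u + j*u
k(8)/(-281) + (14*23)/F(18, 1/18) = (8*(4 - 1*8))/(-281) + (14*23)/((18*(1 + 1/18))) = (8*(4 - 8))*(-1/281) + 322/((18*(1 + 1/18))) = (8*(-4))*(-1/281) + 322/((18*(19/18))) = -32*(-1/281) + 322/19 = 32/281 + 322*(1/19) = 32/281 + 322/19 = 91090/5339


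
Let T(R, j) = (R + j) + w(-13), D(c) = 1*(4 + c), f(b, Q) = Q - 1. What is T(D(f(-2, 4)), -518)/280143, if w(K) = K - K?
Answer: -511/280143 ≈ -0.0018241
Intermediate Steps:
f(b, Q) = -1 + Q
D(c) = 4 + c
w(K) = 0
T(R, j) = R + j (T(R, j) = (R + j) + 0 = R + j)
T(D(f(-2, 4)), -518)/280143 = ((4 + (-1 + 4)) - 518)/280143 = ((4 + 3) - 518)*(1/280143) = (7 - 518)*(1/280143) = -511*1/280143 = -511/280143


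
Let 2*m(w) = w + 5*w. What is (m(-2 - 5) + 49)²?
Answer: 784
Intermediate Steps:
m(w) = 3*w (m(w) = (w + 5*w)/2 = (6*w)/2 = 3*w)
(m(-2 - 5) + 49)² = (3*(-2 - 5) + 49)² = (3*(-7) + 49)² = (-21 + 49)² = 28² = 784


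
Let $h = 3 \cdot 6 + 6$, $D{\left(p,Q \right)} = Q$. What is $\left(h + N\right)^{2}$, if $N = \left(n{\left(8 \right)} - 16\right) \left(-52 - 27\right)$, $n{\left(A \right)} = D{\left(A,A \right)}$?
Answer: $430336$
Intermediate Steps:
$n{\left(A \right)} = A$
$h = 24$ ($h = 18 + 6 = 24$)
$N = 632$ ($N = \left(8 - 16\right) \left(-52 - 27\right) = \left(-8\right) \left(-79\right) = 632$)
$\left(h + N\right)^{2} = \left(24 + 632\right)^{2} = 656^{2} = 430336$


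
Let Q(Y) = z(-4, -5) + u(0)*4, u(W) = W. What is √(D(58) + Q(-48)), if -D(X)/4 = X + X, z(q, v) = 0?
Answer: 4*I*√29 ≈ 21.541*I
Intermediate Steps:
D(X) = -8*X (D(X) = -4*(X + X) = -8*X)
Q(Y) = 0 (Q(Y) = 0 + 0*4 = 0 + 0 = 0)
√(D(58) + Q(-48)) = √(-8*58 + 0) = √(-464 + 0) = √(-464) = 4*I*√29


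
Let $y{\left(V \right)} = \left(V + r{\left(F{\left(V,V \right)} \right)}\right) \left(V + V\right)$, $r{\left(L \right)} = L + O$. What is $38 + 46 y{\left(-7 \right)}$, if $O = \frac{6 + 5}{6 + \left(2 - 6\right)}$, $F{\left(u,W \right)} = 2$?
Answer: $-284$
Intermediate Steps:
$O = \frac{11}{2}$ ($O = \frac{11}{6 + \left(2 - 6\right)} = \frac{11}{6 - 4} = \frac{11}{2} \approx 5.5$)
$r{\left(L \right)} = \frac{11}{2} + L$ ($r{\left(L \right)} = L + \frac{11}{2} = \frac{11}{2} + L$)
$y{\left(V \right)} = 2 V \left(\frac{15}{2} + V\right)$ ($y{\left(V \right)} = \left(V + \left(\frac{11}{2} + 2\right)\right) \left(V + V\right) = \left(V + \frac{15}{2}\right) 2 V = \left(\frac{15}{2} + V\right) 2 V = 2 V \left(\frac{15}{2} + V\right)$)
$38 + 46 y{\left(-7 \right)} = 38 + 46 \left(- 7 \left(15 + 2 \left(-7\right)\right)\right) = 38 + 46 \left(- 7 \left(15 - 14\right)\right) = 38 + 46 \left(\left(-7\right) 1\right) = 38 + 46 \left(-7\right) = 38 - 322 = -284$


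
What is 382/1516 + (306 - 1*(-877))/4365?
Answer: 1730429/3308670 ≈ 0.52300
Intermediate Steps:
382/1516 + (306 - 1*(-877))/4365 = 382*(1/1516) + (306 + 877)*(1/4365) = 191/758 + 1183*(1/4365) = 191/758 + 1183/4365 = 1730429/3308670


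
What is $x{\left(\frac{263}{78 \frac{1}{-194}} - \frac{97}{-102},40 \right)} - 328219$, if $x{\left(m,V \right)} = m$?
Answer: $- \frac{436084507}{1326} \approx -3.2887 \cdot 10^{5}$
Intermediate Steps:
$x{\left(\frac{263}{78 \frac{1}{-194}} - \frac{97}{-102},40 \right)} - 328219 = \left(\frac{263}{78 \frac{1}{-194}} - \frac{97}{-102}\right) - 328219 = \left(\frac{263}{78 \left(- \frac{1}{194}\right)} - - \frac{97}{102}\right) - 328219 = \left(\frac{263}{- \frac{39}{97}} + \frac{97}{102}\right) - 328219 = \left(263 \left(- \frac{97}{39}\right) + \frac{97}{102}\right) - 328219 = \left(- \frac{25511}{39} + \frac{97}{102}\right) - 328219 = - \frac{866113}{1326} - 328219 = - \frac{436084507}{1326}$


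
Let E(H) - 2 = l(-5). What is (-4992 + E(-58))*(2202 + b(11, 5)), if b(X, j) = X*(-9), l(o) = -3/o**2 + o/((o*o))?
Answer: -262366074/25 ≈ -1.0495e+7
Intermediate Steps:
l(o) = 1/o - 3/o**2 (l(o) = -3/o**2 + o/(o**2) = -3/o**2 + o/o**2 = -3/o**2 + 1/o = 1/o - 3/o**2)
E(H) = 42/25 (E(H) = 2 + (-3 - 5)/(-5)**2 = 2 + (1/25)*(-8) = 2 - 8/25 = 42/25)
b(X, j) = -9*X
(-4992 + E(-58))*(2202 + b(11, 5)) = (-4992 + 42/25)*(2202 - 9*11) = -124758*(2202 - 99)/25 = -124758/25*2103 = -262366074/25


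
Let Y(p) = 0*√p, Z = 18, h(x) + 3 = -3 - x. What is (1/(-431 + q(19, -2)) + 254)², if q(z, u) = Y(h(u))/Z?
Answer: 11984337729/185761 ≈ 64515.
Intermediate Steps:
h(x) = -6 - x (h(x) = -3 + (-3 - x) = -6 - x)
Y(p) = 0
q(z, u) = 0 (q(z, u) = 0/18 = 0*(1/18) = 0)
(1/(-431 + q(19, -2)) + 254)² = (1/(-431 + 0) + 254)² = (1/(-431) + 254)² = (-1/431 + 254)² = (109473/431)² = 11984337729/185761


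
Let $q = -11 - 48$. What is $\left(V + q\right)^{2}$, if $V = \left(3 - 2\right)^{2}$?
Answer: $3364$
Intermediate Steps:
$V = 1$ ($V = 1^{2} = 1$)
$q = -59$ ($q = -11 - 48 = -59$)
$\left(V + q\right)^{2} = \left(1 - 59\right)^{2} = \left(-58\right)^{2} = 3364$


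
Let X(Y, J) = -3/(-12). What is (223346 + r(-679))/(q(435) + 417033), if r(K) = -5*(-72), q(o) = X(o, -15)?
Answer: 894824/1668133 ≈ 0.53642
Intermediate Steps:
X(Y, J) = ¼ (X(Y, J) = -3*(-1/12) = ¼)
q(o) = ¼
r(K) = 360
(223346 + r(-679))/(q(435) + 417033) = (223346 + 360)/(¼ + 417033) = 223706/(1668133/4) = 223706*(4/1668133) = 894824/1668133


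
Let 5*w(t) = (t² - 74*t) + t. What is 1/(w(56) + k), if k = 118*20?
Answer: 5/10848 ≈ 0.00046091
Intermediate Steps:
w(t) = -73*t/5 + t²/5 (w(t) = ((t² - 74*t) + t)/5 = (t² - 73*t)/5 = -73*t/5 + t²/5)
k = 2360
1/(w(56) + k) = 1/((⅕)*56*(-73 + 56) + 2360) = 1/((⅕)*56*(-17) + 2360) = 1/(-952/5 + 2360) = 1/(10848/5) = 5/10848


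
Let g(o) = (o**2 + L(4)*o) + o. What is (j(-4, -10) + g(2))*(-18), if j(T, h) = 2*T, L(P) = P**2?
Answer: -540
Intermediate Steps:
g(o) = o**2 + 17*o (g(o) = (o**2 + 4**2*o) + o = (o**2 + 16*o) + o = o**2 + 17*o)
(j(-4, -10) + g(2))*(-18) = (2*(-4) + 2*(17 + 2))*(-18) = (-8 + 2*19)*(-18) = (-8 + 38)*(-18) = 30*(-18) = -540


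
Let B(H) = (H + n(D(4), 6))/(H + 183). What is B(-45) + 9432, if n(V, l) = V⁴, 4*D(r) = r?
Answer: 650786/69 ≈ 9431.7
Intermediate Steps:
D(r) = r/4
B(H) = (1 + H)/(183 + H) (B(H) = (H + ((¼)*4)⁴)/(H + 183) = (H + 1⁴)/(183 + H) = (H + 1)/(183 + H) = (1 + H)/(183 + H))
B(-45) + 9432 = (1 - 45)/(183 - 45) + 9432 = -44/138 + 9432 = (1/138)*(-44) + 9432 = -22/69 + 9432 = 650786/69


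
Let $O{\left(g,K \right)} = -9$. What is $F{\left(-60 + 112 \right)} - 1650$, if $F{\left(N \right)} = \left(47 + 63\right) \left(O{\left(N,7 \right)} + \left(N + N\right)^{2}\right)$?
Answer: $1187120$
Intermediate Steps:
$F{\left(N \right)} = -990 + 440 N^{2}$ ($F{\left(N \right)} = \left(47 + 63\right) \left(-9 + \left(N + N\right)^{2}\right) = 110 \left(-9 + \left(2 N\right)^{2}\right) = 110 \left(-9 + 4 N^{2}\right) = -990 + 440 N^{2}$)
$F{\left(-60 + 112 \right)} - 1650 = \left(-990 + 440 \left(-60 + 112\right)^{2}\right) - 1650 = \left(-990 + 440 \cdot 52^{2}\right) - 1650 = \left(-990 + 440 \cdot 2704\right) - 1650 = \left(-990 + 1189760\right) - 1650 = 1188770 - 1650 = 1187120$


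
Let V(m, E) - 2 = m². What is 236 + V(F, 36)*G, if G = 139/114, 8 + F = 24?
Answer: 10461/19 ≈ 550.58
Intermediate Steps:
F = 16 (F = -8 + 24 = 16)
V(m, E) = 2 + m²
G = 139/114 (G = 139*(1/114) = 139/114 ≈ 1.2193)
236 + V(F, 36)*G = 236 + (2 + 16²)*(139/114) = 236 + (2 + 256)*(139/114) = 236 + 258*(139/114) = 236 + 5977/19 = 10461/19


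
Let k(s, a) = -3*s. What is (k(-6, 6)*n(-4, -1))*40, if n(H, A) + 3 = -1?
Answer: -2880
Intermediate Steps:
n(H, A) = -4 (n(H, A) = -3 - 1 = -4)
(k(-6, 6)*n(-4, -1))*40 = (-3*(-6)*(-4))*40 = (18*(-4))*40 = -72*40 = -2880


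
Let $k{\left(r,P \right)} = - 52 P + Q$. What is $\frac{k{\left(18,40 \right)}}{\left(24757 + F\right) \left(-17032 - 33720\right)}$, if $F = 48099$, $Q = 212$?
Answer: $\frac{467}{924396928} \approx 5.0519 \cdot 10^{-7}$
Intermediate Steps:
$k{\left(r,P \right)} = 212 - 52 P$ ($k{\left(r,P \right)} = - 52 P + 212 = 212 - 52 P$)
$\frac{k{\left(18,40 \right)}}{\left(24757 + F\right) \left(-17032 - 33720\right)} = \frac{212 - 2080}{\left(24757 + 48099\right) \left(-17032 - 33720\right)} = \frac{212 - 2080}{72856 \left(-50752\right)} = - \frac{1868}{-3697587712} = \left(-1868\right) \left(- \frac{1}{3697587712}\right) = \frac{467}{924396928}$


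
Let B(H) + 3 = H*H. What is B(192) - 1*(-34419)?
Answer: 71280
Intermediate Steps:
B(H) = -3 + H² (B(H) = -3 + H*H = -3 + H²)
B(192) - 1*(-34419) = (-3 + 192²) - 1*(-34419) = (-3 + 36864) + 34419 = 36861 + 34419 = 71280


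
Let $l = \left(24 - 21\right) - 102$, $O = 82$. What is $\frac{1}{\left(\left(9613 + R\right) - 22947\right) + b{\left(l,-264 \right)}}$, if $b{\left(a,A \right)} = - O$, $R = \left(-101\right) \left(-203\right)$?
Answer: $\frac{1}{7087} \approx 0.0001411$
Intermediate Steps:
$R = 20503$
$l = -99$ ($l = 3 - 102 = -99$)
$b{\left(a,A \right)} = -82$ ($b{\left(a,A \right)} = \left(-1\right) 82 = -82$)
$\frac{1}{\left(\left(9613 + R\right) - 22947\right) + b{\left(l,-264 \right)}} = \frac{1}{\left(\left(9613 + 20503\right) - 22947\right) - 82} = \frac{1}{\left(30116 - 22947\right) - 82} = \frac{1}{7169 - 82} = \frac{1}{7087}$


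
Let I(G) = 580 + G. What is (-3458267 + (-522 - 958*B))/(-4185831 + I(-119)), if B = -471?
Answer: 429653/597910 ≈ 0.71859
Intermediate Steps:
(-3458267 + (-522 - 958*B))/(-4185831 + I(-119)) = (-3458267 + (-522 - 958*(-471)))/(-4185831 + (580 - 119)) = (-3458267 + (-522 + 451218))/(-4185831 + 461) = (-3458267 + 450696)/(-4185370) = -3007571*(-1/4185370) = 429653/597910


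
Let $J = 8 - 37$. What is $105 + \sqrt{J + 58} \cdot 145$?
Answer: $105 + 145 \sqrt{29} \approx 885.85$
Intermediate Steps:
$J = -29$
$105 + \sqrt{J + 58} \cdot 145 = 105 + \sqrt{-29 + 58} \cdot 145 = 105 + \sqrt{29} \cdot 145 = 105 + 145 \sqrt{29}$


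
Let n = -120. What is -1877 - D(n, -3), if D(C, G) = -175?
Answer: -1702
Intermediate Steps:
-1877 - D(n, -3) = -1877 - 1*(-175) = -1877 + 175 = -1702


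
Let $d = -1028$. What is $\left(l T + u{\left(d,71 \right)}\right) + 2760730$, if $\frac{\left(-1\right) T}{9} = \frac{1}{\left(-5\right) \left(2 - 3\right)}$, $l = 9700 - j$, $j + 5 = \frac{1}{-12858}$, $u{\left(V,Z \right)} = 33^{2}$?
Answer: $\frac{58811420497}{21430} \approx 2.7443 \cdot 10^{6}$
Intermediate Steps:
$u{\left(V,Z \right)} = 1089$
$j = - \frac{64291}{12858}$ ($j = -5 + \frac{1}{-12858} = -5 - \frac{1}{12858} = - \frac{64291}{12858} \approx -5.0001$)
$l = \frac{124786891}{12858}$ ($l = 9700 - - \frac{64291}{12858} = 9700 + \frac{64291}{12858} = \frac{124786891}{12858} \approx 9705.0$)
$T = - \frac{9}{5}$ ($T = - \frac{9}{\left(-5\right) \left(2 - 3\right)} = - \frac{9}{\left(-5\right) \left(-1\right)} = - \frac{9}{5} \approx -1.8$)
$\left(l T + u{\left(d,71 \right)}\right) + 2760730 = \left(\frac{124786891}{12858} \left(- \frac{9}{5}\right) + 1089\right) + 2760730 = \left(- \frac{374360673}{21430} + 1089\right) + 2760730 = - \frac{351023403}{21430} + 2760730 = \frac{58811420497}{21430}$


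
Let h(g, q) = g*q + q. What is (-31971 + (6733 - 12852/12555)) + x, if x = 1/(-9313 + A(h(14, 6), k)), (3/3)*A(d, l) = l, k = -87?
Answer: -22063954573/874200 ≈ -25239.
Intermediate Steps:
h(g, q) = q + g*q
A(d, l) = l
x = -1/9400 (x = 1/(-9313 - 87) = 1/(-9400) = -1/9400 ≈ -0.00010638)
(-31971 + (6733 - 12852/12555)) + x = (-31971 + (6733 - 12852/12555)) - 1/9400 = (-31971 + (6733 - 1*476/465)) - 1/9400 = (-31971 + (6733 - 476/465)) - 1/9400 = (-31971 + 3130369/465) - 1/9400 = -11736146/465 - 1/9400 = -22063954573/874200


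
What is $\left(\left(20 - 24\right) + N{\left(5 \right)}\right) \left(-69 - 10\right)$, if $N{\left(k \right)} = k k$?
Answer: $-1659$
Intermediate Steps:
$N{\left(k \right)} = k^{2}$
$\left(\left(20 - 24\right) + N{\left(5 \right)}\right) \left(-69 - 10\right) = \left(\left(20 - 24\right) + 5^{2}\right) \left(-69 - 10\right) = \left(-4 + 25\right) \left(-79\right) = 21 \left(-79\right) = -1659$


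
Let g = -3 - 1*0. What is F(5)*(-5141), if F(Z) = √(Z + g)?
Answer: -5141*√2 ≈ -7270.5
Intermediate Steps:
g = -3 (g = -3 + 0 = -3)
F(Z) = √(-3 + Z) (F(Z) = √(Z - 3) = √(-3 + Z))
F(5)*(-5141) = √(-3 + 5)*(-5141) = √2*(-5141) = -5141*√2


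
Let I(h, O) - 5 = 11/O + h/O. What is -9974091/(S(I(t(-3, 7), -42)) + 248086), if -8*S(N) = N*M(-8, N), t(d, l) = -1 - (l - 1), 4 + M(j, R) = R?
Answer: -35188593048/875245451 ≈ -40.204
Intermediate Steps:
M(j, R) = -4 + R
t(d, l) = -l (t(d, l) = -1 - (-1 + l) = -1 + (1 - l) = -l)
I(h, O) = 5 + 11/O + h/O (I(h, O) = 5 + (11/O + h/O) = 5 + 11/O + h/O)
S(N) = -N*(-4 + N)/8
-9974091/(S(I(t(-3, 7), -42)) + 248086) = -9974091/(((11 - 1*7 + 5*(-42))/(-42))*(4 - (11 - 1*7 + 5*(-42))/(-42))/8 + 248086) = -9974091/((-(11 - 7 - 210)/42)*(4 - (-1)*(11 - 7 - 210)/42)/8 + 248086) = -9974091/((-1/42*(-206))*(4 - (-1)*(-206)/42)/8 + 248086) = -9974091/((⅛)*(103/21)*(4 - 1*103/21) + 248086) = -9974091/((⅛)*(103/21)*(4 - 103/21) + 248086) = -9974091/((⅛)*(103/21)*(-19/21) + 248086) = -9974091/(-1957/3528 + 248086) = -9974091/875245451/3528 = -9974091*3528/875245451 = -35188593048/875245451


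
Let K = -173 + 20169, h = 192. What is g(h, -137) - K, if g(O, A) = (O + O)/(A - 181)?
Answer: -1059852/53 ≈ -19997.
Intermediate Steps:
g(O, A) = 2*O/(-181 + A) (g(O, A) = (2*O)/(-181 + A) = 2*O/(-181 + A))
K = 19996
g(h, -137) - K = 2*192/(-181 - 137) - 1*19996 = 2*192/(-318) - 19996 = 2*192*(-1/318) - 19996 = -64/53 - 19996 = -1059852/53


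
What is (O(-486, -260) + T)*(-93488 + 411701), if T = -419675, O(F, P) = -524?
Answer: -133712784387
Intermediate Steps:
(O(-486, -260) + T)*(-93488 + 411701) = (-524 - 419675)*(-93488 + 411701) = -420199*318213 = -133712784387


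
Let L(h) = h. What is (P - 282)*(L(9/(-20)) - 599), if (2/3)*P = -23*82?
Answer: 37297779/20 ≈ 1.8649e+6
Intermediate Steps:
P = -2829 (P = 3*(-23*82)/2 = (3/2)*(-1886) = -2829)
(P - 282)*(L(9/(-20)) - 599) = (-2829 - 282)*(9/(-20) - 599) = -3111*(9*(-1/20) - 599) = -3111*(-9/20 - 599) = -3111*(-11989/20) = 37297779/20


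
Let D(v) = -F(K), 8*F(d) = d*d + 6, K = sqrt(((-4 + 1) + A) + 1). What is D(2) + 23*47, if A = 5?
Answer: 8639/8 ≈ 1079.9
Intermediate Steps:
K = sqrt(3) (K = sqrt(((-4 + 1) + 5) + 1) = sqrt((-3 + 5) + 1) = sqrt(2 + 1) = sqrt(3) ≈ 1.7320)
F(d) = 3/4 + d**2/8 (F(d) = (d*d + 6)/8 = (d**2 + 6)/8 = (6 + d**2)/8 = 3/4 + d**2/8)
D(v) = -9/8 (D(v) = -(3/4 + (sqrt(3))**2/8) = -(3/4 + (1/8)*3) = -(3/4 + 3/8) = -1*9/8 = -9/8)
D(2) + 23*47 = -9/8 + 23*47 = -9/8 + 1081 = 8639/8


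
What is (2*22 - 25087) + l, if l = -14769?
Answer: -39812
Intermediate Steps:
(2*22 - 25087) + l = (2*22 - 25087) - 14769 = (44 - 25087) - 14769 = -25043 - 14769 = -39812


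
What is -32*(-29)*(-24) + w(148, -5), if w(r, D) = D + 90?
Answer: -22187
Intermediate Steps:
w(r, D) = 90 + D
-32*(-29)*(-24) + w(148, -5) = -32*(-29)*(-24) + (90 - 5) = 928*(-24) + 85 = -22272 + 85 = -22187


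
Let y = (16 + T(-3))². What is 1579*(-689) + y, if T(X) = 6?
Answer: -1087447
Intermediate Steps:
y = 484 (y = (16 + 6)² = 22² = 484)
1579*(-689) + y = 1579*(-689) + 484 = -1087931 + 484 = -1087447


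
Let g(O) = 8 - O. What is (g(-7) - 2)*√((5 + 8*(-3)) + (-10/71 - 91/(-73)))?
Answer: 13*I*√480702518/5183 ≈ 54.992*I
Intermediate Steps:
(g(-7) - 2)*√((5 + 8*(-3)) + (-10/71 - 91/(-73))) = ((8 - 1*(-7)) - 2)*√((5 + 8*(-3)) + (-10/71 - 91/(-73))) = ((8 + 7) - 2)*√((5 - 24) + (-10*1/71 - 91*(-1/73))) = (15 - 2)*√(-19 + (-10/71 + 91/73)) = 13*√(-19 + 5731/5183) = 13*√(-92746/5183) = 13*(I*√480702518/5183) = 13*I*√480702518/5183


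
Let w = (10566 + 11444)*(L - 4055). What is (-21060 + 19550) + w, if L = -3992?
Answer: -177115980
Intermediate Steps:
w = -177114470 (w = (10566 + 11444)*(-3992 - 4055) = 22010*(-8047) = -177114470)
(-21060 + 19550) + w = (-21060 + 19550) - 177114470 = -1510 - 177114470 = -177115980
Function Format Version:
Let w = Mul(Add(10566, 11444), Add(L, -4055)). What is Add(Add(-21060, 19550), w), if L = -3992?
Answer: -177115980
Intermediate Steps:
w = -177114470 (w = Mul(Add(10566, 11444), Add(-3992, -4055)) = Mul(22010, -8047) = -177114470)
Add(Add(-21060, 19550), w) = Add(Add(-21060, 19550), -177114470) = Add(-1510, -177114470) = -177115980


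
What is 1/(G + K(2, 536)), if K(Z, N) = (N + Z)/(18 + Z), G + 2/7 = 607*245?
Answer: 70/10411913 ≈ 6.7231e-6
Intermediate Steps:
G = 1041003/7 (G = -2/7 + 607*245 = -2/7 + 148715 = 1041003/7 ≈ 1.4871e+5)
K(Z, N) = (N + Z)/(18 + Z)
1/(G + K(2, 536)) = 1/(1041003/7 + (536 + 2)/(18 + 2)) = 1/(1041003/7 + 538/20) = 1/(1041003/7 + (1/20)*538) = 1/(1041003/7 + 269/10) = 1/(10411913/70) = 70/10411913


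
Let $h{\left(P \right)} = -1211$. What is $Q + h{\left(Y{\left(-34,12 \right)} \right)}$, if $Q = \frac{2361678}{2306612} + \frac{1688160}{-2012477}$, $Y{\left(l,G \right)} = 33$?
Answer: $- \frac{255482157479249}{211000163542} \approx -1210.8$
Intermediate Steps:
$Q = \frac{39040570113}{211000163542}$ ($Q = 2361678 \cdot \frac{1}{2306612} + 1688160 \left(- \frac{1}{2012477}\right) = \frac{107349}{104846} - \frac{1688160}{2012477} = \frac{39040570113}{211000163542} \approx 0.18503$)
$Q + h{\left(Y{\left(-34,12 \right)} \right)} = \frac{39040570113}{211000163542} - 1211 = - \frac{255482157479249}{211000163542}$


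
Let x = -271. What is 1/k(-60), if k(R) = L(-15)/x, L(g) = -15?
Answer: 271/15 ≈ 18.067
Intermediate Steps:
k(R) = 15/271 (k(R) = -15/(-271) = -15*(-1/271) = 15/271)
1/k(-60) = 1/(15/271) = 271/15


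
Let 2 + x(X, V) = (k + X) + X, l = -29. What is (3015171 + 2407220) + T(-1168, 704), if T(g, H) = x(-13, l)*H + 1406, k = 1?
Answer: 5404789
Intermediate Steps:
x(X, V) = -1 + 2*X (x(X, V) = -2 + ((1 + X) + X) = -2 + (1 + 2*X) = -1 + 2*X)
T(g, H) = 1406 - 27*H (T(g, H) = (-1 + 2*(-13))*H + 1406 = (-1 - 26)*H + 1406 = -27*H + 1406 = 1406 - 27*H)
(3015171 + 2407220) + T(-1168, 704) = (3015171 + 2407220) + (1406 - 27*704) = 5422391 + (1406 - 19008) = 5422391 - 17602 = 5404789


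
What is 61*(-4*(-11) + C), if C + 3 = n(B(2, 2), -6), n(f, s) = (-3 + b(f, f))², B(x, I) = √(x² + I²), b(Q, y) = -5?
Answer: 6405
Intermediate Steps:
B(x, I) = √(I² + x²)
n(f, s) = 64 (n(f, s) = (-3 - 5)² = (-8)² = 64)
C = 61 (C = -3 + 64 = 61)
61*(-4*(-11) + C) = 61*(-4*(-11) + 61) = 61*(44 + 61) = 61*105 = 6405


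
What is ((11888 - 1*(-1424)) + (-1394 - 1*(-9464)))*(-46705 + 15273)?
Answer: -672079024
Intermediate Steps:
((11888 - 1*(-1424)) + (-1394 - 1*(-9464)))*(-46705 + 15273) = ((11888 + 1424) + (-1394 + 9464))*(-31432) = (13312 + 8070)*(-31432) = 21382*(-31432) = -672079024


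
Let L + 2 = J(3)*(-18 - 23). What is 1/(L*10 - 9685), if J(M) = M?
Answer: -1/10935 ≈ -9.1449e-5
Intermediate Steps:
L = -125 (L = -2 + 3*(-18 - 23) = -2 + 3*(-41) = -2 - 123 = -125)
1/(L*10 - 9685) = 1/(-125*10 - 9685) = 1/(-1250 - 9685) = 1/(-10935) = -1/10935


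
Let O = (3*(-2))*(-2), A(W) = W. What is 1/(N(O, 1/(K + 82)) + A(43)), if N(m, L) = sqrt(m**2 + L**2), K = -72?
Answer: 4300/170499 - 10*sqrt(14401)/170499 ≈ 0.018182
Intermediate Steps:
O = 12 (O = -6*(-2) = 12)
N(m, L) = sqrt(L**2 + m**2)
1/(N(O, 1/(K + 82)) + A(43)) = 1/(sqrt((1/(-72 + 82))**2 + 12**2) + 43) = 1/(sqrt((1/10)**2 + 144) + 43) = 1/(sqrt(1/100 + 144) + 43) = 1/(sqrt(14401/100) + 43) = 1/(sqrt(14401)/10 + 43) = 1/(43 + sqrt(14401)/10)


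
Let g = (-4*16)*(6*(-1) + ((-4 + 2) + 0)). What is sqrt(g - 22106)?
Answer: I*sqrt(21594) ≈ 146.95*I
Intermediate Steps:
g = 512 (g = -64*(-6 + (-2 + 0)) = -64*(-6 - 2) = -64*(-8) = 512)
sqrt(g - 22106) = sqrt(512 - 22106) = sqrt(-21594) = I*sqrt(21594)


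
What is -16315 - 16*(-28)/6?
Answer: -48721/3 ≈ -16240.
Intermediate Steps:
-16315 - 16*(-28)/6 = -16315 + 448*(⅙) = -16315 + 224/3 = -48721/3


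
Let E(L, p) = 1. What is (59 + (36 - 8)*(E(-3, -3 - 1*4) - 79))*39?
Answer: -82875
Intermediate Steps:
(59 + (36 - 8)*(E(-3, -3 - 1*4) - 79))*39 = (59 + (36 - 8)*(1 - 79))*39 = (59 + 28*(-78))*39 = (59 - 2184)*39 = -2125*39 = -82875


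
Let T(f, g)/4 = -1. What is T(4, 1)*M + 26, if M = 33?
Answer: -106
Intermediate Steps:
T(f, g) = -4 (T(f, g) = 4*(-1) = -4)
T(4, 1)*M + 26 = -4*33 + 26 = -132 + 26 = -106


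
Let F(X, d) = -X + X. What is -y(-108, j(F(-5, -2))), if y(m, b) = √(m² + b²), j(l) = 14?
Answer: -2*√2965 ≈ -108.90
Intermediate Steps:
F(X, d) = 0
y(m, b) = √(b² + m²)
-y(-108, j(F(-5, -2))) = -√(14² + (-108)²) = -√(196 + 11664) = -√11860 = -2*√2965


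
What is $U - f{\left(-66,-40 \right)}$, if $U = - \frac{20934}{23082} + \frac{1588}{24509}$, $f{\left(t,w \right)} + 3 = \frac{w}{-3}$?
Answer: $- \frac{3161078408}{282858369} \approx -11.175$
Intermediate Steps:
$f{\left(t,w \right)} = -3 - \frac{w}{3}$ ($f{\left(t,w \right)} = -3 + \frac{w}{-3} = -3 + w \left(- \frac{1}{3}\right) = -3 - \frac{w}{3}$)
$U = - \frac{79402865}{94286123}$ ($U = \left(-20934\right) \frac{1}{23082} + 1588 \cdot \frac{1}{24509} = - \frac{3489}{3847} + \frac{1588}{24509} = - \frac{79402865}{94286123} \approx -0.84215$)
$U - f{\left(-66,-40 \right)} = - \frac{79402865}{94286123} - \left(-3 - - \frac{40}{3}\right) = - \frac{79402865}{94286123} - \left(-3 + \frac{40}{3}\right) = - \frac{79402865}{94286123} - \frac{31}{3} = - \frac{3161078408}{282858369}$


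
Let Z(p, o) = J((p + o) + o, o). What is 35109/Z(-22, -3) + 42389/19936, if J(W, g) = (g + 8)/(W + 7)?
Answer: -14698381559/99680 ≈ -1.4746e+5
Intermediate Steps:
J(W, g) = (8 + g)/(7 + W)
Z(p, o) = (8 + o)/(7 + p + 2*o) (Z(p, o) = (8 + o)/(7 + ((p + o) + o)) = (8 + o)/(7 + ((o + p) + o)) = (8 + o)/(7 + (p + 2*o)) = (8 + o)/(7 + p + 2*o))
35109/Z(-22, -3) + 42389/19936 = 35109/(((8 - 3)/(7 - 22 + 2*(-3)))) + 42389/19936 = 35109/((5/(7 - 22 - 6))) + 42389*(1/19936) = 35109/((5/(-21))) + 42389/19936 = 35109/((-1/21*5)) + 42389/19936 = 35109/(-5/21) + 42389/19936 = 35109*(-21/5) + 42389/19936 = -737289/5 + 42389/19936 = -14698381559/99680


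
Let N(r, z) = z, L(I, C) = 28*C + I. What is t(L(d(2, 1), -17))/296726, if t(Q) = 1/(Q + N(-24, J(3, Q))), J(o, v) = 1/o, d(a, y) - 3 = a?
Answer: -3/418977112 ≈ -7.1603e-9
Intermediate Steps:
d(a, y) = 3 + a
L(I, C) = I + 28*C
t(Q) = 1/(⅓ + Q) (t(Q) = 1/(Q + 1/3) = 1/(Q + ⅓) = 1/(⅓ + Q))
t(L(d(2, 1), -17))/296726 = (3/(1 + 3*((3 + 2) + 28*(-17))))/296726 = (3/(1 + 3*(5 - 476)))*(1/296726) = (3/(1 + 3*(-471)))*(1/296726) = (3/(1 - 1413))*(1/296726) = (3/(-1412))*(1/296726) = (3*(-1/1412))*(1/296726) = -3/1412*1/296726 = -3/418977112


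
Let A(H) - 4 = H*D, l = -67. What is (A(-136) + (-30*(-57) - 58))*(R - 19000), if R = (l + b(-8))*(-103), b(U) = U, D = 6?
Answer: -9471000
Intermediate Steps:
A(H) = 4 + 6*H (A(H) = 4 + H*6 = 4 + 6*H)
R = 7725 (R = (-67 - 8)*(-103) = -75*(-103) = 7725)
(A(-136) + (-30*(-57) - 58))*(R - 19000) = ((4 + 6*(-136)) + (-30*(-57) - 58))*(7725 - 19000) = ((4 - 816) + (1710 - 58))*(-11275) = (-812 + 1652)*(-11275) = 840*(-11275) = -9471000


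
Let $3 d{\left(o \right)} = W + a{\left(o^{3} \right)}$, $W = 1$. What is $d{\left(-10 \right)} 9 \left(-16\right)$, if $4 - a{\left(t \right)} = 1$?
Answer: $-192$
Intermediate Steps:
$a{\left(t \right)} = 3$ ($a{\left(t \right)} = 4 - 1 = 3$)
$d{\left(o \right)} = \frac{4}{3}$ ($d{\left(o \right)} = \frac{1 + 3}{3} = \frac{1}{3} \cdot 4 = \frac{4}{3}$)
$d{\left(-10 \right)} 9 \left(-16\right) = \frac{4}{3} \cdot 9 \left(-16\right) = 12 \left(-16\right) = -192$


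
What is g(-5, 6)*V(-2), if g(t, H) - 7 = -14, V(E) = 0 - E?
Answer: -14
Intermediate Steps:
V(E) = -E
g(t, H) = -7 (g(t, H) = 7 - 14 = -7)
g(-5, 6)*V(-2) = -(-7)*(-2) = -7*2 = -14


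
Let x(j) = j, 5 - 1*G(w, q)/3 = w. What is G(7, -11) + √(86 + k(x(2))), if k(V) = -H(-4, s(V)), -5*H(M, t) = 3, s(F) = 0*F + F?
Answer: -6 + √2165/5 ≈ 3.3059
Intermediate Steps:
s(F) = F (s(F) = 0 + F = F)
H(M, t) = -⅗ (H(M, t) = -⅕*3 = -⅗)
G(w, q) = 15 - 3*w
k(V) = ⅗ (k(V) = -1*(-⅗) = ⅗)
G(7, -11) + √(86 + k(x(2))) = (15 - 3*7) + √(86 + ⅗) = (15 - 21) + √(433/5) = -6 + √2165/5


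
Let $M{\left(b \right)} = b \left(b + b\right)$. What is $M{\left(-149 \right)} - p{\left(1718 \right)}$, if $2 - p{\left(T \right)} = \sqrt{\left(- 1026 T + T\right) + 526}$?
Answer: $44400 + 2 i \sqrt{440106} \approx 44400.0 + 1326.8 i$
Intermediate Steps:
$p{\left(T \right)} = 2 - \sqrt{526 - 1025 T}$ ($p{\left(T \right)} = 2 - \sqrt{\left(- 1026 T + T\right) + 526} = 2 - \sqrt{- 1025 T + 526} = 2 - \sqrt{526 - 1025 T}$)
$M{\left(b \right)} = 2 b^{2}$ ($M{\left(b \right)} = b 2 b = 2 b^{2}$)
$M{\left(-149 \right)} - p{\left(1718 \right)} = 2 \left(-149\right)^{2} - \left(2 - \sqrt{526 - 1760950}\right) = 2 \cdot 22201 - \left(2 - \sqrt{526 - 1760950}\right) = 44402 - \left(2 - \sqrt{-1760424}\right) = 44402 - \left(2 - 2 i \sqrt{440106}\right) = 44400 + 2 i \sqrt{440106}$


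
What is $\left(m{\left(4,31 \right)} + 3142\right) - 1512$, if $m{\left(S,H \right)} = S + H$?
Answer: $1665$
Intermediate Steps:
$m{\left(S,H \right)} = H + S$
$\left(m{\left(4,31 \right)} + 3142\right) - 1512 = \left(\left(31 + 4\right) + 3142\right) - 1512 = \left(35 + 3142\right) - 1512 = 3177 - 1512 = 1665$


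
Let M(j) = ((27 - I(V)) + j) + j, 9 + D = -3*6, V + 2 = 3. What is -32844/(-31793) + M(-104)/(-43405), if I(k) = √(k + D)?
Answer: 1431348353/1379975165 + I*√26/43405 ≈ 1.0372 + 0.00011748*I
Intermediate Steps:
V = 1 (V = -2 + 3 = 1)
D = -27 (D = -9 - 3*6 = -9 - 18 = -27)
I(k) = √(-27 + k) (I(k) = √(k - 27) = √(-27 + k))
M(j) = 27 + 2*j - I*√26 (M(j) = ((27 - √(-27 + 1)) + j) + j = ((27 - √(-26)) + j) + j = ((27 - I*√26) + j) + j = (27 + j - I*√26) + j = 27 + 2*j - I*√26)
-32844/(-31793) + M(-104)/(-43405) = -32844/(-31793) + (27 + 2*(-104) - I*√26)/(-43405) = -32844*(-1/31793) + (27 - 208 - I*√26)*(-1/43405) = 32844/31793 + (-181 - I*√26)*(-1/43405) = 32844/31793 + (181/43405 + I*√26/43405) = 1431348353/1379975165 + I*√26/43405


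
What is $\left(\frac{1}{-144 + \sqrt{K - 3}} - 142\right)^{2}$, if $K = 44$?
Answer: $\frac{8636745279597}{428283025} + \frac{5877668 \sqrt{41}}{428283025} \approx 20166.0$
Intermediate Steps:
$\left(\frac{1}{-144 + \sqrt{K - 3}} - 142\right)^{2} = \left(\frac{1}{-144 + \sqrt{44 - 3}} - 142\right)^{2} = \left(\frac{1}{-144 + \sqrt{41}} - 142\right)^{2} = \left(-142 + \frac{1}{-144 + \sqrt{41}}\right)^{2}$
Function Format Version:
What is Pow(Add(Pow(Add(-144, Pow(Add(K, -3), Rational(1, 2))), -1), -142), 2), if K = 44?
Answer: Add(Rational(8636745279597, 428283025), Mul(Rational(5877668, 428283025), Pow(41, Rational(1, 2)))) ≈ 20166.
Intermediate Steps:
Pow(Add(Pow(Add(-144, Pow(Add(K, -3), Rational(1, 2))), -1), -142), 2) = Pow(Add(Pow(Add(-144, Pow(Add(44, -3), Rational(1, 2))), -1), -142), 2) = Pow(Add(Pow(Add(-144, Pow(41, Rational(1, 2))), -1), -142), 2) = Pow(Add(-142, Pow(Add(-144, Pow(41, Rational(1, 2))), -1)), 2)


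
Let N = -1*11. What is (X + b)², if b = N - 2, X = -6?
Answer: 361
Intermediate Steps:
N = -11
b = -13 (b = -11 - 2 = -13)
(X + b)² = (-6 - 13)² = (-19)² = 361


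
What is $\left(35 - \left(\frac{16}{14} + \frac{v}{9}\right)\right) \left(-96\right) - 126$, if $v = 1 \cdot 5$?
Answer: $- \frac{69782}{21} \approx -3323.0$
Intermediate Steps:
$v = 5$
$\left(35 - \left(\frac{16}{14} + \frac{v}{9}\right)\right) \left(-96\right) - 126 = \left(35 - \left(\frac{16}{14} + \frac{5}{9}\right)\right) \left(-96\right) - 126 = \left(35 - \left(16 \cdot \frac{1}{14} + 5 \cdot \frac{1}{9}\right)\right) \left(-96\right) - 126 = \left(35 - \left(\frac{8}{7} + \frac{5}{9}\right)\right) \left(-96\right) - 126 = \left(35 - \frac{107}{63}\right) \left(-96\right) - 126 = \frac{2098}{63} \left(-96\right) - 126 = - \frac{67136}{21} - 126 = - \frac{69782}{21}$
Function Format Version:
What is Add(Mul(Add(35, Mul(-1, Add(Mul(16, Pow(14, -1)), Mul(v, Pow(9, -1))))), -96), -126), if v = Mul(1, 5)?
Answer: Rational(-69782, 21) ≈ -3323.0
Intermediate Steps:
v = 5
Add(Mul(Add(35, Mul(-1, Add(Mul(16, Pow(14, -1)), Mul(v, Pow(9, -1))))), -96), -126) = Add(Mul(Add(35, Mul(-1, Add(Mul(16, Pow(14, -1)), Mul(5, Pow(9, -1))))), -96), -126) = Add(Mul(Add(35, Mul(-1, Add(Mul(16, Rational(1, 14)), Mul(5, Rational(1, 9))))), -96), -126) = Add(Mul(Add(35, Mul(-1, Add(Rational(8, 7), Rational(5, 9)))), -96), -126) = Add(Mul(Add(35, Mul(-1, Rational(107, 63))), -96), -126) = Add(Mul(Add(35, Rational(-107, 63)), -96), -126) = Add(Mul(Rational(2098, 63), -96), -126) = Add(Rational(-67136, 21), -126) = Rational(-69782, 21)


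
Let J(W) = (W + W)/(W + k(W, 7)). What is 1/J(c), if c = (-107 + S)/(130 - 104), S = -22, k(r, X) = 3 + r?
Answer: 30/43 ≈ 0.69767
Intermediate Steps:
c = -129/26 (c = (-107 - 22)/(130 - 104) = -129/26 ≈ -4.9615)
J(W) = 2*W/(3 + 2*W) (J(W) = (W + W)/(W + (3 + W)) = (2*W)/(3 + 2*W) = 2*W/(3 + 2*W))
1/J(c) = 1/(2*(-129/26)/(3 + 2*(-129/26))) = 1/(2*(-129/26)/(3 - 129/13)) = 1/(2*(-129/26)/(-90/13)) = 1/(2*(-129/26)*(-13/90)) = 1/(43/30) = 30/43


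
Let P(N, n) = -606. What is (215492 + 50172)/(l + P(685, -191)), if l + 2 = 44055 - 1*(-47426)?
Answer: 265664/90873 ≈ 2.9235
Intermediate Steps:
l = 91479 (l = -2 + (44055 - 1*(-47426)) = -2 + (44055 + 47426) = -2 + 91481 = 91479)
(215492 + 50172)/(l + P(685, -191)) = (215492 + 50172)/(91479 - 606) = 265664/90873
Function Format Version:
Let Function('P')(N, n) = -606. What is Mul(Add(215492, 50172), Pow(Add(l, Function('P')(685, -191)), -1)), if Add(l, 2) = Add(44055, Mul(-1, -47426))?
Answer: Rational(265664, 90873) ≈ 2.9235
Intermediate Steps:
l = 91479 (l = Add(-2, Add(44055, Mul(-1, -47426))) = Add(-2, Add(44055, 47426)) = Add(-2, 91481) = 91479)
Mul(Add(215492, 50172), Pow(Add(l, Function('P')(685, -191)), -1)) = Mul(Add(215492, 50172), Pow(Add(91479, -606), -1)) = Mul(265664, Pow(90873, -1)) = Mul(265664, Rational(1, 90873)) = Rational(265664, 90873)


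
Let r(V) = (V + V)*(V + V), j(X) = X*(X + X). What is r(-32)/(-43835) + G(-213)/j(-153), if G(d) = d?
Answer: -67034461/684089010 ≈ -0.097991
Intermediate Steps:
j(X) = 2*X² (j(X) = X*(2*X) = 2*X²)
r(V) = 4*V² (r(V) = (2*V)*(2*V) = 4*V²)
r(-32)/(-43835) + G(-213)/j(-153) = (4*(-32)²)/(-43835) - 213/(2*(-153)²) = (4*1024)*(-1/43835) - 213/(2*23409) = 4096*(-1/43835) - 213/46818 = -4096/43835 - 213*1/46818 = -4096/43835 - 71/15606 = -67034461/684089010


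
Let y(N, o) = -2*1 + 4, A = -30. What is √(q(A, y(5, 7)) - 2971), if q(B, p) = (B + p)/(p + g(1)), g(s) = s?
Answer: I*√26823/3 ≈ 54.592*I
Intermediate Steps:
y(N, o) = 2 (y(N, o) = -2 + 4 = 2)
q(B, p) = (B + p)/(1 + p) (q(B, p) = (B + p)/(p + 1) = (B + p)/(1 + p))
√(q(A, y(5, 7)) - 2971) = √((-30 + 2)/(1 + 2) - 2971) = √(-28/3 - 2971) = √(-8941/3) = I*√26823/3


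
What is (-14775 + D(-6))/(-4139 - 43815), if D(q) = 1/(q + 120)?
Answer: 1684349/5466756 ≈ 0.30811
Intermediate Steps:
D(q) = 1/(120 + q)
(-14775 + D(-6))/(-4139 - 43815) = (-14775 + 1/(120 - 6))/(-4139 - 43815) = (-14775 + 1/114)/(-47954) = (-14775 + 1/114)*(-1/47954) = -1684349/114*(-1/47954) = 1684349/5466756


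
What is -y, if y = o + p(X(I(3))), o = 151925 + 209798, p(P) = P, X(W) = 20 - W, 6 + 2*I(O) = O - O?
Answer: -361746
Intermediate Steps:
I(O) = -3 (I(O) = -3 + (O - O)/2 = -3 + (1/2)*0 = -3 + 0 = -3)
o = 361723
y = 361746 (y = 361723 + (20 - 1*(-3)) = 361723 + (20 + 3) = 361723 + 23 = 361746)
-y = -1*361746 = -361746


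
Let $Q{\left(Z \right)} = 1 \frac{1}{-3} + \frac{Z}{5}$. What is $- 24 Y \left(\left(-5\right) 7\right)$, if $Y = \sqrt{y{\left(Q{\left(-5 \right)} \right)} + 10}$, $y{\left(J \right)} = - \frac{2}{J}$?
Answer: $420 \sqrt{46} \approx 2848.6$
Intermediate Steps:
$Q{\left(Z \right)} = - \frac{1}{3} + \frac{Z}{5}$ ($Q{\left(Z \right)} = 1 \left(- \frac{1}{3}\right) + Z \frac{1}{5} = - \frac{1}{3} + \frac{Z}{5}$)
$Y = \frac{\sqrt{46}}{2}$ ($Y = \sqrt{- \frac{2}{- \frac{1}{3} + \frac{1}{5} \left(-5\right)} + 10} = \sqrt{- \frac{2}{- \frac{1}{3} - 1} + 10} = \sqrt{- \frac{2}{- \frac{4}{3}} + 10} = \sqrt{\left(-2\right) \left(- \frac{3}{4}\right) + 10} = \sqrt{\frac{3}{2} + 10} = \sqrt{\frac{23}{2}} = \frac{\sqrt{46}}{2} \approx 3.3912$)
$- 24 Y \left(\left(-5\right) 7\right) = - 24 \frac{\sqrt{46}}{2} \left(\left(-5\right) 7\right) = - 12 \sqrt{46} \left(-35\right) = 420 \sqrt{46}$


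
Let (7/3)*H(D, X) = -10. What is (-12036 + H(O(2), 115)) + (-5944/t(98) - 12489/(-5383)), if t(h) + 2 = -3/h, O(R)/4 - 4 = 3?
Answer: -9759611335/1071217 ≈ -9110.8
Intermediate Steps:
O(R) = 28 (O(R) = 16 + 4*3 = 16 + 12 = 28)
H(D, X) = -30/7 (H(D, X) = (3/7)*(-10) = -30/7)
t(h) = -2 - 3/h
(-12036 + H(O(2), 115)) + (-5944/t(98) - 12489/(-5383)) = (-12036 - 30/7) + (-5944/(-2 - 3/98) - 12489/(-5383)) = -84282/7 + (-5944/(-2 - 3*1/98) - 12489*(-1/5383)) = -84282/7 + (-5944/(-2 - 3/98) + 12489/5383) = -84282/7 + (-5944/(-199/98) + 12489/5383) = -84282/7 + (-5944*(-98/199) + 12489/5383) = -84282/7 + (582512/199 + 12489/5383) = -84282/7 + 3138147407/1071217 = -9759611335/1071217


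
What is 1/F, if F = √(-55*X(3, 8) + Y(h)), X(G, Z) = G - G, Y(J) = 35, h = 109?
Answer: √35/35 ≈ 0.16903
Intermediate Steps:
X(G, Z) = 0
F = √35 (F = √(-55*0 + 35) = √(0 + 35) = √35 ≈ 5.9161)
1/F = 1/(√35) = √35/35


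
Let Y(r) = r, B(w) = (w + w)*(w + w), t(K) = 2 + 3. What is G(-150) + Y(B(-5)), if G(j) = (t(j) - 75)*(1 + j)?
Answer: 10530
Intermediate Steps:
t(K) = 5
B(w) = 4*w² (B(w) = (2*w)*(2*w) = 4*w²)
G(j) = -70 - 70*j (G(j) = (5 - 75)*(1 + j) = -70*(1 + j) = -70 - 70*j)
G(-150) + Y(B(-5)) = (-70 - 70*(-150)) + 4*(-5)² = (-70 + 10500) + 4*25 = 10430 + 100 = 10530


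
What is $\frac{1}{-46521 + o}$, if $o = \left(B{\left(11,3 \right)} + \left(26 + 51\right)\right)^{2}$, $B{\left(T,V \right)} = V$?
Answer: $- \frac{1}{40121} \approx -2.4925 \cdot 10^{-5}$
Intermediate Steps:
$o = 6400$ ($o = \left(3 + \left(26 + 51\right)\right)^{2} = \left(3 + 77\right)^{2} = 80^{2} = 6400$)
$\frac{1}{-46521 + o} = \frac{1}{-46521 + 6400} = \frac{1}{-40121} = - \frac{1}{40121}$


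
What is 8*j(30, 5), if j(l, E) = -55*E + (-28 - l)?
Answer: -2664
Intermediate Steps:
j(l, E) = -28 - l - 55*E
8*j(30, 5) = 8*(-28 - 1*30 - 55*5) = 8*(-28 - 30 - 275) = 8*(-333) = -2664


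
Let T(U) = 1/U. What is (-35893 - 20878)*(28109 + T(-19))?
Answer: -30319687970/19 ≈ -1.5958e+9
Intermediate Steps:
(-35893 - 20878)*(28109 + T(-19)) = (-35893 - 20878)*(28109 + 1/(-19)) = -56771*(28109 - 1/19) = -56771*534070/19 = -30319687970/19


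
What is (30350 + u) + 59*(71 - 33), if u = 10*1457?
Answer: 47162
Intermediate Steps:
u = 14570
(30350 + u) + 59*(71 - 33) = (30350 + 14570) + 59*(71 - 33) = 44920 + 59*38 = 44920 + 2242 = 47162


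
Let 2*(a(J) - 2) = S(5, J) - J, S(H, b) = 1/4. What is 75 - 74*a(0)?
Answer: -329/4 ≈ -82.250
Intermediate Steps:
S(H, b) = ¼
a(J) = 17/8 - J/2 (a(J) = 2 + (¼ - J)/2 = 2 + (⅛ - J/2) = 17/8 - J/2)
75 - 74*a(0) = 75 - 74*(17/8 - ½*0) = 75 - 74*(17/8 + 0) = 75 - 74*17/8 = 75 - 629/4 = -329/4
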